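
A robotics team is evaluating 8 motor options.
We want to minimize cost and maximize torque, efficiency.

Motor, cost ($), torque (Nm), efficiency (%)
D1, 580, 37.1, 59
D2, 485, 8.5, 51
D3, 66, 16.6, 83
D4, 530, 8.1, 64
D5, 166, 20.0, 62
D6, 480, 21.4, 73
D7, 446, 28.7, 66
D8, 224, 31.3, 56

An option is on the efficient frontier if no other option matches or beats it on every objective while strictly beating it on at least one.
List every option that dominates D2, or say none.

D3: cost 66≤485, torque 16.6≥8.5, efficiency 83≥51 — dominates D2.
D5: cost 166≤485, torque 20.0≥8.5, efficiency 62≥51 — dominates D2.
D6: cost 480≤485, torque 21.4≥8.5, efficiency 73≥51 — dominates D2.
D7: cost 446≤485, torque 28.7≥8.5, efficiency 66≥51 — dominates D2.
D8: cost 224≤485, torque 31.3≥8.5, efficiency 56≥51 — dominates D2.
Others (D1, D4) are each worse than D2 on at least one objective.

D3, D5, D6, D7, D8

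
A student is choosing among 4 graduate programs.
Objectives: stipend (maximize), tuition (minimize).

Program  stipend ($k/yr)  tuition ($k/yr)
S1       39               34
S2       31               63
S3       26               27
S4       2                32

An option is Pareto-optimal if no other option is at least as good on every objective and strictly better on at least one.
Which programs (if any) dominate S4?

S3

S3: stipend 26≥2, tuition 27≤32 — dominates S4.
Others (S1, S2) are each worse than S4 on at least one objective.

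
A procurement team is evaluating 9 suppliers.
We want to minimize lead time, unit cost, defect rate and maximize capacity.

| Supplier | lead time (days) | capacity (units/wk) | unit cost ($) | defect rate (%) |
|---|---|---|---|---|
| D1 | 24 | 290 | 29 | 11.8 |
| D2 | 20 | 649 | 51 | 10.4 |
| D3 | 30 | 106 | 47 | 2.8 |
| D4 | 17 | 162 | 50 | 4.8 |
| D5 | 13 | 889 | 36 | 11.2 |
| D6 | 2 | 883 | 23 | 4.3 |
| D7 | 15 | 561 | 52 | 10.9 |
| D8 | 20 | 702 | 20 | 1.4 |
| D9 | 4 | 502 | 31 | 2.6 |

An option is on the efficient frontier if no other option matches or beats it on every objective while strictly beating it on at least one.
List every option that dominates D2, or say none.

D6, D8

D6: lead time 2≤20, capacity 883≥649, unit cost 23≤51, defect rate 4.3≤10.4 — dominates D2.
D8: lead time 20≤20, capacity 702≥649, unit cost 20≤51, defect rate 1.4≤10.4 — dominates D2.
Others (D1, D3, D4, D5, D7, D9) are each worse than D2 on at least one objective.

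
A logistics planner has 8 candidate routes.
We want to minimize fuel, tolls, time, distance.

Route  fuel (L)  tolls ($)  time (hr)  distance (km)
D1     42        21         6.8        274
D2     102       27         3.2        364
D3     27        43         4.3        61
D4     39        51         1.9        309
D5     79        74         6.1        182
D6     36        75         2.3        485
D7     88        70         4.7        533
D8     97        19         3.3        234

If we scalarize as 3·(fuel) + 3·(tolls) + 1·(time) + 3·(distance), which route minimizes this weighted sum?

D3

D1: 3·42 + 3·21 + 1·6.8 + 3·274 = 1017.8
D2: 3·102 + 3·27 + 1·3.2 + 3·364 = 1482.2
D3: 3·27 + 3·43 + 1·4.3 + 3·61 = 397.3
D4: 3·39 + 3·51 + 1·1.9 + 3·309 = 1198.9
D5: 3·79 + 3·74 + 1·6.1 + 3·182 = 1011.1
D6: 3·36 + 3·75 + 1·2.3 + 3·485 = 1790.3
D7: 3·88 + 3·70 + 1·4.7 + 3·533 = 2077.7
D8: 3·97 + 3·19 + 1·3.3 + 3·234 = 1053.3
Lowest: D3 at 397.3.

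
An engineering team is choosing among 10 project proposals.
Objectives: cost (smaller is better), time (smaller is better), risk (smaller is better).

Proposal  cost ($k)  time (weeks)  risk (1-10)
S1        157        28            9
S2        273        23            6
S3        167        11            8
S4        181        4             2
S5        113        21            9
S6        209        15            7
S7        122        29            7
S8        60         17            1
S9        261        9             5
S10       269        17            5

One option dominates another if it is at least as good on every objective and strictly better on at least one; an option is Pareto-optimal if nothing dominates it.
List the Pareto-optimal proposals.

S3, S4, S8

S1: dominated by S5 (cost 113≤157, time 21≤28, risk 9≤9).
S2: dominated by S4 (cost 181≤273, time 4≤23, risk 2≤6).
S3: not dominated.
S4: not dominated (best time).
S5: dominated by S8 (cost 60≤113, time 17≤21, risk 1≤9).
S6: dominated by S4 (cost 181≤209, time 4≤15, risk 2≤7).
S7: dominated by S8 (cost 60≤122, time 17≤29, risk 1≤7).
S8: not dominated (best cost).
S9: dominated by S4 (cost 181≤261, time 4≤9, risk 2≤5).
S10: dominated by S4 (cost 181≤269, time 4≤17, risk 2≤5).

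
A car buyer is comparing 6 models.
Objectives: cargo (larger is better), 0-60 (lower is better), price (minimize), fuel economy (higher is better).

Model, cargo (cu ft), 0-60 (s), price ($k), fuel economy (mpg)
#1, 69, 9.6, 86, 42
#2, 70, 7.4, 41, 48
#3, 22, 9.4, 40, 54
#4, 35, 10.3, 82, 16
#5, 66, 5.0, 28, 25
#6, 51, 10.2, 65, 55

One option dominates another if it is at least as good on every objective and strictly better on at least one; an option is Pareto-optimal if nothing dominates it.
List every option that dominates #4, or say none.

#2: cargo 70≥35, 0-60 7.4≤10.3, price 41≤82, fuel economy 48≥16 — dominates #4.
#5: cargo 66≥35, 0-60 5.0≤10.3, price 28≤82, fuel economy 25≥16 — dominates #4.
#6: cargo 51≥35, 0-60 10.2≤10.3, price 65≤82, fuel economy 55≥16 — dominates #4.
Others (#1, #3) are each worse than #4 on at least one objective.

#2, #5, #6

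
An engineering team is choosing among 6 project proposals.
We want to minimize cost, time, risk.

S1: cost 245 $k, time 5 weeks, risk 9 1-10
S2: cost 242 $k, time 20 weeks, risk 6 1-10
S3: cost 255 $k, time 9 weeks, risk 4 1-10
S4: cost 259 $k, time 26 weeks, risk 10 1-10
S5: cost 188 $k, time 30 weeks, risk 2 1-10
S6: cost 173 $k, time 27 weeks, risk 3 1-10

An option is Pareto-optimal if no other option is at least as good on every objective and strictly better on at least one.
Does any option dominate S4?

Yes

S1 vs S4: cost 245≤259, time 5≤26, risk 9≤10 — S1 is at least as good on every objective and strictly better on at least one, so S1 dominates S4.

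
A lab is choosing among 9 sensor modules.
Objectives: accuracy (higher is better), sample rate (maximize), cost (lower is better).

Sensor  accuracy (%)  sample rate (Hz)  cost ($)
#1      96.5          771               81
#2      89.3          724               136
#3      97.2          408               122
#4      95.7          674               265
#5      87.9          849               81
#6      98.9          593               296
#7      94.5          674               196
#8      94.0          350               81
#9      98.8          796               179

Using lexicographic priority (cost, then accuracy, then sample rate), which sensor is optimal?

#1

First minimize cost: best is 81, kept {#1, #5, #8}.
Then maximize accuracy: best is 96.5, kept {#1}.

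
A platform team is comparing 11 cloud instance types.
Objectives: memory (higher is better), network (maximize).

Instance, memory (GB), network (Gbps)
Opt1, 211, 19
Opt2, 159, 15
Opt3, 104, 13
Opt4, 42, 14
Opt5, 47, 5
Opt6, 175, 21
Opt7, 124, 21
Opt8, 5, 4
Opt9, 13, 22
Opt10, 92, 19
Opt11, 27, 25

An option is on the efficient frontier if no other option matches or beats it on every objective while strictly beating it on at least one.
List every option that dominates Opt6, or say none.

none

Opt1: worse on network (19 vs 21).
Opt2: worse on memory (159 vs 175).
Opt3: worse on memory (104 vs 175).
Opt4: worse on memory (42 vs 175).
Opt5: worse on memory (47 vs 175).
Opt7: worse on memory (124 vs 175).
Opt8: worse on memory (5 vs 175).
Opt9: worse on memory (13 vs 175).
Opt10: worse on memory (92 vs 175).
Opt11: worse on memory (27 vs 175).
No option dominates Opt6.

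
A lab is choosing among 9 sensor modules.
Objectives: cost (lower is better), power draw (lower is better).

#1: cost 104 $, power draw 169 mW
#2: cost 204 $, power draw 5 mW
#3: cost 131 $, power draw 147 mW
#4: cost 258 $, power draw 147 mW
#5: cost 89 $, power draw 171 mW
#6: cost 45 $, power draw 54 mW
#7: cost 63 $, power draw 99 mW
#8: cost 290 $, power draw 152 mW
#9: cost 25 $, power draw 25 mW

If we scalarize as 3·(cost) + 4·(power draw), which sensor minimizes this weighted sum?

#9

#1: 3·104 + 4·169 = 988
#2: 3·204 + 4·5 = 632
#3: 3·131 + 4·147 = 981
#4: 3·258 + 4·147 = 1362
#5: 3·89 + 4·171 = 951
#6: 3·45 + 4·54 = 351
#7: 3·63 + 4·99 = 585
#8: 3·290 + 4·152 = 1478
#9: 3·25 + 4·25 = 175
Lowest: #9 at 175.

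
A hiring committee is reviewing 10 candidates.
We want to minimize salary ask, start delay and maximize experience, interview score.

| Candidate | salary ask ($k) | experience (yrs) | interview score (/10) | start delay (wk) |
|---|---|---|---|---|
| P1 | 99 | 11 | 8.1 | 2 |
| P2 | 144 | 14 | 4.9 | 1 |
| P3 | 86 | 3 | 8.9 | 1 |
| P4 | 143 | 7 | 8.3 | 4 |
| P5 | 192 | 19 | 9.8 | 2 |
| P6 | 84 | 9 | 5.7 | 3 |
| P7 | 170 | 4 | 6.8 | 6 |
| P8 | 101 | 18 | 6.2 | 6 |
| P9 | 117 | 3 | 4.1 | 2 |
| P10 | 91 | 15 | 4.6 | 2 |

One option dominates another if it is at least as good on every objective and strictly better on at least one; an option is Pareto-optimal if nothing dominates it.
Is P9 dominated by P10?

P10 vs P9: salary ask 91≤117, experience 15≥3, interview score 4.6≥4.1, start delay 2≤2 — P10 is at least as good on every objective with at least one strict improvement.

Yes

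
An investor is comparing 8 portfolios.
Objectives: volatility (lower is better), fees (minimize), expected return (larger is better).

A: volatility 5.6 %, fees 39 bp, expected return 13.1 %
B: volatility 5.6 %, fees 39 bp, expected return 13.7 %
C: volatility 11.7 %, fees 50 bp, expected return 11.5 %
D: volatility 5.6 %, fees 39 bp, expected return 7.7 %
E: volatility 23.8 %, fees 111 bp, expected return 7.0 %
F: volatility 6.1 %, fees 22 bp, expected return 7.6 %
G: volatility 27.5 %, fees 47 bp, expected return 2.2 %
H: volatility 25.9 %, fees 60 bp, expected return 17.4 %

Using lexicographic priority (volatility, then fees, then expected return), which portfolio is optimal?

First minimize volatility: best is 5.6, kept {A, B, D}.
Then minimize fees: best is 39, kept {A, B, D}.
Then maximize expected return: best is 13.7, kept {B}.

B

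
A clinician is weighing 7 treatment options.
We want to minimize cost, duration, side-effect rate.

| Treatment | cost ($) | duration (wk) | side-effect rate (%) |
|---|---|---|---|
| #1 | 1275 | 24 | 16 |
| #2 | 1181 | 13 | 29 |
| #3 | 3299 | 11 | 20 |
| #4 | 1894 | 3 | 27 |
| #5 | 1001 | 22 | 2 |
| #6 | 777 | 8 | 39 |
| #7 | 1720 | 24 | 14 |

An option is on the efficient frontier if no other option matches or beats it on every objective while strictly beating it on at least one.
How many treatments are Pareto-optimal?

5

#1: dominated by #5 (cost 1001≤1275, duration 22≤24, side-effect rate 2≤16).
#2: not dominated.
#3: not dominated.
#4: not dominated (best duration).
#5: not dominated (best side-effect rate).
#6: not dominated (best cost).
#7: dominated by #5 (cost 1001≤1720, duration 22≤24, side-effect rate 2≤14).
Pareto-optimal: #2, #3, #4, #5, #6 → 5.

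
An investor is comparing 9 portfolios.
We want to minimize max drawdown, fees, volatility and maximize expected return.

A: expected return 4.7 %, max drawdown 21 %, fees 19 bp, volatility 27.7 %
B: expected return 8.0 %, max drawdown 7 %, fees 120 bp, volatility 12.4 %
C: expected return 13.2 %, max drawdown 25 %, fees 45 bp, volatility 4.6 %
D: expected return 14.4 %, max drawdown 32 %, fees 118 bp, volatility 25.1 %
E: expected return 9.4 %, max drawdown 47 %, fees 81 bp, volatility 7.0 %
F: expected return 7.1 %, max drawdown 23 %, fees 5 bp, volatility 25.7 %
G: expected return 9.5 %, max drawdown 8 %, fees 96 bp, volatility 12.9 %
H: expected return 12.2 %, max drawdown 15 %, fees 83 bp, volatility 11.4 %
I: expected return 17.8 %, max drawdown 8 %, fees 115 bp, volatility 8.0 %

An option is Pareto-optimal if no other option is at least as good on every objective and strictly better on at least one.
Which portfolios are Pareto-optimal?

A: not dominated.
B: not dominated (best max drawdown).
C: not dominated (best volatility).
D: dominated by I (expected return 17.8≥14.4, max drawdown 8≤32, fees 115≤118, volatility 8.0≤25.1).
E: dominated by C (expected return 13.2≥9.4, max drawdown 25≤47, fees 45≤81, volatility 4.6≤7.0).
F: not dominated (best fees).
G: not dominated.
H: not dominated.
I: not dominated (best expected return).

A, B, C, F, G, H, I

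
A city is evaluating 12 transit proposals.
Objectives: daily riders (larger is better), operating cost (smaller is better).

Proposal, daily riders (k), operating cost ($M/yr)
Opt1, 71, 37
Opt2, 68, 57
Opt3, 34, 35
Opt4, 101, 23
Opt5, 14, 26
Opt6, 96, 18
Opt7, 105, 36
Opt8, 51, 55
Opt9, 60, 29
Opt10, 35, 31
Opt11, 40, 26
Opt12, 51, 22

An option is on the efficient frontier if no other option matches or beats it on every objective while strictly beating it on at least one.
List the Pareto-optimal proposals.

Opt4, Opt6, Opt7

Opt1: dominated by Opt4 (daily riders 101≥71, operating cost 23≤37).
Opt2: dominated by Opt1 (daily riders 71≥68, operating cost 37≤57).
Opt3: dominated by Opt4 (daily riders 101≥34, operating cost 23≤35).
Opt4: not dominated.
Opt5: dominated by Opt4 (daily riders 101≥14, operating cost 23≤26).
Opt6: not dominated (best operating cost).
Opt7: not dominated (best daily riders).
Opt8: dominated by Opt1 (daily riders 71≥51, operating cost 37≤55).
Opt9: dominated by Opt4 (daily riders 101≥60, operating cost 23≤29).
Opt10: dominated by Opt4 (daily riders 101≥35, operating cost 23≤31).
Opt11: dominated by Opt4 (daily riders 101≥40, operating cost 23≤26).
Opt12: dominated by Opt6 (daily riders 96≥51, operating cost 18≤22).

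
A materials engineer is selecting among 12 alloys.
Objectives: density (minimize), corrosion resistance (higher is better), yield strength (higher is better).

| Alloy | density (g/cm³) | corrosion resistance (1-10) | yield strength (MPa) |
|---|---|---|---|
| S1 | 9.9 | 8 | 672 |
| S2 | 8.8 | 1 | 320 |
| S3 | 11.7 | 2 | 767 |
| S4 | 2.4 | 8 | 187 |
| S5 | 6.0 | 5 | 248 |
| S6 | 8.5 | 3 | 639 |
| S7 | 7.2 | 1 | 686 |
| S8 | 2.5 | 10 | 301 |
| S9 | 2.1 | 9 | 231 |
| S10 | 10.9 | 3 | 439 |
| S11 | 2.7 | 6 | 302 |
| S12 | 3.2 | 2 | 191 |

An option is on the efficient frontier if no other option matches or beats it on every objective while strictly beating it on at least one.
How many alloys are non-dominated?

7

S1: not dominated.
S2: dominated by S6 (density 8.5≤8.8, corrosion resistance 3≥1, yield strength 639≥320).
S3: not dominated (best yield strength).
S4: dominated by S9 (density 2.1≤2.4, corrosion resistance 9≥8, yield strength 231≥187).
S5: dominated by S8 (density 2.5≤6.0, corrosion resistance 10≥5, yield strength 301≥248).
S6: not dominated.
S7: not dominated.
S8: not dominated (best corrosion resistance).
S9: not dominated (best density).
S10: dominated by S1 (density 9.9≤10.9, corrosion resistance 8≥3, yield strength 672≥439).
S11: not dominated.
S12: dominated by S8 (density 2.5≤3.2, corrosion resistance 10≥2, yield strength 301≥191).
Pareto-optimal: S1, S3, S6, S7, S8, S9, S11 → 7.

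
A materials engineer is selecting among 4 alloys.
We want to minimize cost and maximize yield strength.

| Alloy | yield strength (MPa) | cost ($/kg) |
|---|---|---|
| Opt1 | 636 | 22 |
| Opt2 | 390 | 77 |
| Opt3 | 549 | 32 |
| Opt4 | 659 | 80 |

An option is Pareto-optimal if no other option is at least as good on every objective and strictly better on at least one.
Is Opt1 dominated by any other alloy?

No

Opt2: worse on yield strength (390 vs 636).
Opt3: worse on yield strength (549 vs 636).
Opt4: worse on cost (80 vs 22).
No option is at least as good as Opt1 on every objective and strictly better on one.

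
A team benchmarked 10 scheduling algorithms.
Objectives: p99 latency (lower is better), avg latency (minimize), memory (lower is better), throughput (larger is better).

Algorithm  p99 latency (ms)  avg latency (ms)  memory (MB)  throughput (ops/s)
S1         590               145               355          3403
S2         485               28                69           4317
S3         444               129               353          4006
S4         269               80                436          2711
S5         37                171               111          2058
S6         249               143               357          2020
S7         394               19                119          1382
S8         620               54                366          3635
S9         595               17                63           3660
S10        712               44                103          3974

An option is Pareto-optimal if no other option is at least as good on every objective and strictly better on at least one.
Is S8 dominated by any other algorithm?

Yes

S2 vs S8: p99 latency 485≤620, avg latency 28≤54, memory 69≤366, throughput 4317≥3635 — S2 is at least as good on every objective and strictly better on at least one, so S2 dominates S8.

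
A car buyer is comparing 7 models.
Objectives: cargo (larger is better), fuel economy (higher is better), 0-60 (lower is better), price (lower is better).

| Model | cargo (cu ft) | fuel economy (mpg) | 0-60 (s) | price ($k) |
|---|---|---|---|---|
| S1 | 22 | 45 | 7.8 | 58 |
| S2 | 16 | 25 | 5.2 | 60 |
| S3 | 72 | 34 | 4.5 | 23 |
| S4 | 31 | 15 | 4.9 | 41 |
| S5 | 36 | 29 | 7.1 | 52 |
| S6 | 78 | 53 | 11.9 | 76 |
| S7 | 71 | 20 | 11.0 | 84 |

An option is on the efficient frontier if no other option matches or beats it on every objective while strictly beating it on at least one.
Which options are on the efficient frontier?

S1: not dominated.
S2: dominated by S3 (cargo 72≥16, fuel economy 34≥25, 0-60 4.5≤5.2, price 23≤60).
S3: not dominated (best 0-60).
S4: dominated by S3 (cargo 72≥31, fuel economy 34≥15, 0-60 4.5≤4.9, price 23≤41).
S5: dominated by S3 (cargo 72≥36, fuel economy 34≥29, 0-60 4.5≤7.1, price 23≤52).
S6: not dominated (best cargo).
S7: dominated by S3 (cargo 72≥71, fuel economy 34≥20, 0-60 4.5≤11.0, price 23≤84).

S1, S3, S6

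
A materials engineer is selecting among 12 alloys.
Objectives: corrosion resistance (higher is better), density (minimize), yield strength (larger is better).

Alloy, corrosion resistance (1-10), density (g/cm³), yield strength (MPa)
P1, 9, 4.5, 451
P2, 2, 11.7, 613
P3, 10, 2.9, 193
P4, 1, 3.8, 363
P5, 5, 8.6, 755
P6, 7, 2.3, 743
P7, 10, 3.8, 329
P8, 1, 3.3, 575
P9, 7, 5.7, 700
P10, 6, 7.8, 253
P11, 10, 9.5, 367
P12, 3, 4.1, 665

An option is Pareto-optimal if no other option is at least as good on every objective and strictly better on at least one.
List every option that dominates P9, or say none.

P6: corrosion resistance 7≥7, density 2.3≤5.7, yield strength 743≥700 — dominates P9.
Others (P1, P2, P3, P4, P5, P7, P8, P10, P11, P12) are each worse than P9 on at least one objective.

P6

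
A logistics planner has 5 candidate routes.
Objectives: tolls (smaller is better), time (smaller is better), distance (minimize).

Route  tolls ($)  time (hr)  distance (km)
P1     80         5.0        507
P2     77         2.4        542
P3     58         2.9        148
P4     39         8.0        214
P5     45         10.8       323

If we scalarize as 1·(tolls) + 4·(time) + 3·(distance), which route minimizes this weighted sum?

P3

P1: 1·80 + 4·5.0 + 3·507 = 1621.0
P2: 1·77 + 4·2.4 + 3·542 = 1712.6
P3: 1·58 + 4·2.9 + 3·148 = 513.6
P4: 1·39 + 4·8.0 + 3·214 = 713.0
P5: 1·45 + 4·10.8 + 3·323 = 1057.2
Lowest: P3 at 513.6.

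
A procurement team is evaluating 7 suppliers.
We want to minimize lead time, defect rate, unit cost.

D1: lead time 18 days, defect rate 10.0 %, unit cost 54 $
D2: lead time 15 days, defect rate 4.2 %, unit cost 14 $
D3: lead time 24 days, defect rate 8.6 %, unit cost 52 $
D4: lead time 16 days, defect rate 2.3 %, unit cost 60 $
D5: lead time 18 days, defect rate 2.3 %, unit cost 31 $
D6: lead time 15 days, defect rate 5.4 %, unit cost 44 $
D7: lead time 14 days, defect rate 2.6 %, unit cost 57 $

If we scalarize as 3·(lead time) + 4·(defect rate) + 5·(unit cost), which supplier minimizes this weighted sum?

D1: 3·18 + 4·10.0 + 5·54 = 364.0
D2: 3·15 + 4·4.2 + 5·14 = 131.8
D3: 3·24 + 4·8.6 + 5·52 = 366.4
D4: 3·16 + 4·2.3 + 5·60 = 357.2
D5: 3·18 + 4·2.3 + 5·31 = 218.2
D6: 3·15 + 4·5.4 + 5·44 = 286.6
D7: 3·14 + 4·2.6 + 5·57 = 337.4
Lowest: D2 at 131.8.

D2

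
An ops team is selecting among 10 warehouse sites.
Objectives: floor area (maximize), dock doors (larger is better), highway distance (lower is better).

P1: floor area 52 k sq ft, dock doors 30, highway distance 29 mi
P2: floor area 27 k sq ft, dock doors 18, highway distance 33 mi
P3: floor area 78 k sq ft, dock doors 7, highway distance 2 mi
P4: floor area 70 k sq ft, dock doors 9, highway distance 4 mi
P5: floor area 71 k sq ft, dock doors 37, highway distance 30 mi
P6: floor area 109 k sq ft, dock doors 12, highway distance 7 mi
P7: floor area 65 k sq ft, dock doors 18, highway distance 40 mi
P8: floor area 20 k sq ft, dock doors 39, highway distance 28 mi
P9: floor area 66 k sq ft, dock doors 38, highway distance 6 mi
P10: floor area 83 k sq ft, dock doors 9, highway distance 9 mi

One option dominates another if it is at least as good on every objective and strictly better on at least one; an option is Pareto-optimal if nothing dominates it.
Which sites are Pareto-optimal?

P1: dominated by P9 (floor area 66≥52, dock doors 38≥30, highway distance 6≤29).
P2: dominated by P1 (floor area 52≥27, dock doors 30≥18, highway distance 29≤33).
P3: not dominated (best highway distance).
P4: not dominated.
P5: not dominated.
P6: not dominated (best floor area).
P7: dominated by P5 (floor area 71≥65, dock doors 37≥18, highway distance 30≤40).
P8: not dominated (best dock doors).
P9: not dominated.
P10: dominated by P6 (floor area 109≥83, dock doors 12≥9, highway distance 7≤9).

P3, P4, P5, P6, P8, P9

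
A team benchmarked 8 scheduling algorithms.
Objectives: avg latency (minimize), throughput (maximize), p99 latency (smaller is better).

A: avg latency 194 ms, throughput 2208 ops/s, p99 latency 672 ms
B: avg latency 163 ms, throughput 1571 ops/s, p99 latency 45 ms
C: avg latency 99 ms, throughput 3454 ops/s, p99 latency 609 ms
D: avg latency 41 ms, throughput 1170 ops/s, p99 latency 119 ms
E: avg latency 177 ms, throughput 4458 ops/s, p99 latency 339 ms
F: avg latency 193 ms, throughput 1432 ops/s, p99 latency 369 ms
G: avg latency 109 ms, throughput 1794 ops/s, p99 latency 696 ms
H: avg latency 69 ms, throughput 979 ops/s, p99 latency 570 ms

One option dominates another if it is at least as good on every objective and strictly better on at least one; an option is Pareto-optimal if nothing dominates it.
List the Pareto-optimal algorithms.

A: dominated by C (avg latency 99≤194, throughput 3454≥2208, p99 latency 609≤672).
B: not dominated (best p99 latency).
C: not dominated.
D: not dominated (best avg latency).
E: not dominated (best throughput).
F: dominated by B (avg latency 163≤193, throughput 1571≥1432, p99 latency 45≤369).
G: dominated by C (avg latency 99≤109, throughput 3454≥1794, p99 latency 609≤696).
H: dominated by D (avg latency 41≤69, throughput 1170≥979, p99 latency 119≤570).

B, C, D, E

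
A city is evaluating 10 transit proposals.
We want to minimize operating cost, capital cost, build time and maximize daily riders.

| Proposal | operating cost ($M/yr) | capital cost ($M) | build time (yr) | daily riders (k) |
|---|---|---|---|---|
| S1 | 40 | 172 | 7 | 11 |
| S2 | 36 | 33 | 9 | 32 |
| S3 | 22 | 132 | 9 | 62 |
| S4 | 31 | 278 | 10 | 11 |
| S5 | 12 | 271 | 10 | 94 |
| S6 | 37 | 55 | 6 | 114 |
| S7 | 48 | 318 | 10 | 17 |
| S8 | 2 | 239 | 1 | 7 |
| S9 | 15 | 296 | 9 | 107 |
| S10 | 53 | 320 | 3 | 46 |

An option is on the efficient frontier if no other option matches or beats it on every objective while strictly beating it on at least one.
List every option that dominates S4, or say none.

S3, S5

S3: operating cost 22≤31, capital cost 132≤278, build time 9≤10, daily riders 62≥11 — dominates S4.
S5: operating cost 12≤31, capital cost 271≤278, build time 10≤10, daily riders 94≥11 — dominates S4.
Others (S1, S2, S6, S7, S8, S9, S10) are each worse than S4 on at least one objective.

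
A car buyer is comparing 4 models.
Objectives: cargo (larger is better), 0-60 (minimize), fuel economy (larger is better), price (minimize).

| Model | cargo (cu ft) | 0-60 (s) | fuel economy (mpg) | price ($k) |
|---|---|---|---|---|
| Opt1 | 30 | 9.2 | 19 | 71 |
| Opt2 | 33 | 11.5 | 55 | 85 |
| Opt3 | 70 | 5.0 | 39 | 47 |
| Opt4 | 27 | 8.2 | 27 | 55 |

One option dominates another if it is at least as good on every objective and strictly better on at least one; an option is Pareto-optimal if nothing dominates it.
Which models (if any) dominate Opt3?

none

Opt1: worse on cargo (30 vs 70).
Opt2: worse on cargo (33 vs 70).
Opt4: worse on cargo (27 vs 70).
No option dominates Opt3.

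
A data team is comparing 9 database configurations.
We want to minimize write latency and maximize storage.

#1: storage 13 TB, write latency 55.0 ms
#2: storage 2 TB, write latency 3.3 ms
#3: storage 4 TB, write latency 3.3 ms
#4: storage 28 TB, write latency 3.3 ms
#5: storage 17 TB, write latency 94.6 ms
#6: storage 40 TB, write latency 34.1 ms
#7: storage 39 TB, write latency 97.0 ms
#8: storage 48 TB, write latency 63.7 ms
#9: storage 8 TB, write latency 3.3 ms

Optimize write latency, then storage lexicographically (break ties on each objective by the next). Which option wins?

First minimize write latency: best is 3.3, kept {#2, #3, #4, #9}.
Then maximize storage: best is 28, kept {#4}.

#4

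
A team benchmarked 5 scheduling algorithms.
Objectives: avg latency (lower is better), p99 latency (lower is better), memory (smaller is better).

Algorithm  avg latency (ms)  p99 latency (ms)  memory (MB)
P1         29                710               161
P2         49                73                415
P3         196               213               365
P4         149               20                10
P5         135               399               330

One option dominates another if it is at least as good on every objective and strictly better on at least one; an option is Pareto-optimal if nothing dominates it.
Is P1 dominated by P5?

P5 vs P1: P5 is worse on avg latency (135 vs 29), so it does not dominate P1.

No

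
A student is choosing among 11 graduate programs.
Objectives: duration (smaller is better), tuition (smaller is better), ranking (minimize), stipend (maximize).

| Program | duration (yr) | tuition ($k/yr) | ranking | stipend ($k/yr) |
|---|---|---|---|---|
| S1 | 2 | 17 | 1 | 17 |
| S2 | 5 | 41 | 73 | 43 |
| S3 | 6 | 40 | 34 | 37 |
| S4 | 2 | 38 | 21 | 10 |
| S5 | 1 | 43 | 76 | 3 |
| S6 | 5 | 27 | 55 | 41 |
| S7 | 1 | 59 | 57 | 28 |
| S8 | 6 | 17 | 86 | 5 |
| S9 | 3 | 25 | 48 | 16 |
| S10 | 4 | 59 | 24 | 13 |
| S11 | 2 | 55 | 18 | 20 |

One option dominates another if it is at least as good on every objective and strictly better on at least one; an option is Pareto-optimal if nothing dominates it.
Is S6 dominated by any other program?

S1: worse on stipend (17 vs 41).
S2: worse on tuition (41 vs 27).
S3: worse on duration (6 vs 5).
S4: worse on tuition (38 vs 27).
S5: worse on tuition (43 vs 27).
S7: worse on tuition (59 vs 27).
S8: worse on duration (6 vs 5).
S9: worse on stipend (16 vs 41).
S10: worse on tuition (59 vs 27).
S11: worse on tuition (55 vs 27).
No option is at least as good as S6 on every objective and strictly better on one.

No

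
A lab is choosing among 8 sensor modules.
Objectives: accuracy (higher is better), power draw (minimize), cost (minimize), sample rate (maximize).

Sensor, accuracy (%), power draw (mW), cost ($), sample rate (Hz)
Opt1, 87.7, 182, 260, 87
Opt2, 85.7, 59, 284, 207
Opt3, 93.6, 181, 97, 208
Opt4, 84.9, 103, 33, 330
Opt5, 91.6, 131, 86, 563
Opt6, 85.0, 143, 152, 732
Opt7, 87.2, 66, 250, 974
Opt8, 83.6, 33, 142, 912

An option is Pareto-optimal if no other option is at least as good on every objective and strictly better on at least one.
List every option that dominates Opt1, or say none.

Opt3, Opt5

Opt3: accuracy 93.6≥87.7, power draw 181≤182, cost 97≤260, sample rate 208≥87 — dominates Opt1.
Opt5: accuracy 91.6≥87.7, power draw 131≤182, cost 86≤260, sample rate 563≥87 — dominates Opt1.
Others (Opt2, Opt4, Opt6, Opt7, Opt8) are each worse than Opt1 on at least one objective.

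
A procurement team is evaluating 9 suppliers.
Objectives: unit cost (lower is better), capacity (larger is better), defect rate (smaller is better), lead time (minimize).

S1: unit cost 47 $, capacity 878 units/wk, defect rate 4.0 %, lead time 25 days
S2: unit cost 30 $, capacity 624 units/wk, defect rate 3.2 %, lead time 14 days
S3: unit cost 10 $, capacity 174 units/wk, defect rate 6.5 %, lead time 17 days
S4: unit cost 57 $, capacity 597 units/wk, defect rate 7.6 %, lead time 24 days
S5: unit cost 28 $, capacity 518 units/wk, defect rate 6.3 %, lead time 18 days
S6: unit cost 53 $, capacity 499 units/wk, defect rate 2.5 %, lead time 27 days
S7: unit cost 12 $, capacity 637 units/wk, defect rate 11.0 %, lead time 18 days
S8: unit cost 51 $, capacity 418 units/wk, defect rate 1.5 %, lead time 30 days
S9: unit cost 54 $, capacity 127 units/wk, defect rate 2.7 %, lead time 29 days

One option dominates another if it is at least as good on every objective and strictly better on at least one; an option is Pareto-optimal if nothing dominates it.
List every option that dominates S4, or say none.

S2: unit cost 30≤57, capacity 624≥597, defect rate 3.2≤7.6, lead time 14≤24 — dominates S4.
Others (S1, S3, S5, S6, S7, S8, S9) are each worse than S4 on at least one objective.

S2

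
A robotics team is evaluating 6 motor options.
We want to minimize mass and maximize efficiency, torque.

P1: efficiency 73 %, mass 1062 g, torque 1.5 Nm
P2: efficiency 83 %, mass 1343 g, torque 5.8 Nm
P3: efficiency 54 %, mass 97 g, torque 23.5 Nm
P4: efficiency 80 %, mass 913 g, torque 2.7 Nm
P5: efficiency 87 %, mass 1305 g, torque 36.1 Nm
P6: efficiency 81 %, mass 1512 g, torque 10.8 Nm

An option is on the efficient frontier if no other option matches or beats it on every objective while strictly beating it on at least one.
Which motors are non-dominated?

P1: dominated by P4 (efficiency 80≥73, mass 913≤1062, torque 2.7≥1.5).
P2: dominated by P5 (efficiency 87≥83, mass 1305≤1343, torque 36.1≥5.8).
P3: not dominated (best mass).
P4: not dominated.
P5: not dominated (best efficiency).
P6: dominated by P5 (efficiency 87≥81, mass 1305≤1512, torque 36.1≥10.8).

P3, P4, P5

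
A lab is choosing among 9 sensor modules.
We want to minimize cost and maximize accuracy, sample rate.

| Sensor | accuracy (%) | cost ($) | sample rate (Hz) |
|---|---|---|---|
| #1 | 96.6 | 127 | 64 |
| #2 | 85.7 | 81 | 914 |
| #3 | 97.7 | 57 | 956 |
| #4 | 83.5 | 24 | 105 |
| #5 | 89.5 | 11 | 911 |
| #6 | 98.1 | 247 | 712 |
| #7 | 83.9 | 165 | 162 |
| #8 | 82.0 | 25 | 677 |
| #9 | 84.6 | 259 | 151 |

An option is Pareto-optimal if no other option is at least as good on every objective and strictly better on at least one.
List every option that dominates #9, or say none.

#2, #3, #5, #6

#2: accuracy 85.7≥84.6, cost 81≤259, sample rate 914≥151 — dominates #9.
#3: accuracy 97.7≥84.6, cost 57≤259, sample rate 956≥151 — dominates #9.
#5: accuracy 89.5≥84.6, cost 11≤259, sample rate 911≥151 — dominates #9.
#6: accuracy 98.1≥84.6, cost 247≤259, sample rate 712≥151 — dominates #9.
Others (#1, #4, #7, #8) are each worse than #9 on at least one objective.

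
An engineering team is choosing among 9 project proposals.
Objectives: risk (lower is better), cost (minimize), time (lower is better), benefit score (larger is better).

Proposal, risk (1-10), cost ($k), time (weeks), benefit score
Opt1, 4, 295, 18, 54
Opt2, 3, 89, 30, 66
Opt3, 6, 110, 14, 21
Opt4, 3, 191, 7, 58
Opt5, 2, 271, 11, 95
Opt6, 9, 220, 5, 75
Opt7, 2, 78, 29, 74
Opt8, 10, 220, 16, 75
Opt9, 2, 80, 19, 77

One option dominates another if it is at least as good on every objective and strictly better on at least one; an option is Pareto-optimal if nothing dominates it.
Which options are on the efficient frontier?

Opt3, Opt4, Opt5, Opt6, Opt7, Opt9

Opt1: dominated by Opt4 (risk 3≤4, cost 191≤295, time 7≤18, benefit score 58≥54).
Opt2: dominated by Opt7 (risk 2≤3, cost 78≤89, time 29≤30, benefit score 74≥66).
Opt3: not dominated.
Opt4: not dominated.
Opt5: not dominated (best benefit score).
Opt6: not dominated (best time).
Opt7: not dominated (best cost).
Opt8: dominated by Opt6 (risk 9≤10, cost 220≤220, time 5≤16, benefit score 75≥75).
Opt9: not dominated.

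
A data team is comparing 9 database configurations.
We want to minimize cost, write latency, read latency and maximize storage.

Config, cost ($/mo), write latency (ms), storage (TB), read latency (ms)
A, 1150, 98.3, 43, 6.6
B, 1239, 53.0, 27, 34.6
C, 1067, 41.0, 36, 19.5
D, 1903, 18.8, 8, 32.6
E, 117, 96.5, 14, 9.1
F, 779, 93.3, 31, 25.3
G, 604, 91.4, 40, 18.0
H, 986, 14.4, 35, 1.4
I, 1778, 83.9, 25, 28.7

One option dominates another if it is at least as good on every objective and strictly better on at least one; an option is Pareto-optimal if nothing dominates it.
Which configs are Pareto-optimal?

A, C, E, G, H

A: not dominated (best storage).
B: dominated by C (cost 1067≤1239, write latency 41.0≤53.0, storage 36≥27, read latency 19.5≤34.6).
C: not dominated.
D: dominated by H (cost 986≤1903, write latency 14.4≤18.8, storage 35≥8, read latency 1.4≤32.6).
E: not dominated (best cost).
F: dominated by G (cost 604≤779, write latency 91.4≤93.3, storage 40≥31, read latency 18.0≤25.3).
G: not dominated.
H: not dominated (best write latency).
I: dominated by C (cost 1067≤1778, write latency 41.0≤83.9, storage 36≥25, read latency 19.5≤28.7).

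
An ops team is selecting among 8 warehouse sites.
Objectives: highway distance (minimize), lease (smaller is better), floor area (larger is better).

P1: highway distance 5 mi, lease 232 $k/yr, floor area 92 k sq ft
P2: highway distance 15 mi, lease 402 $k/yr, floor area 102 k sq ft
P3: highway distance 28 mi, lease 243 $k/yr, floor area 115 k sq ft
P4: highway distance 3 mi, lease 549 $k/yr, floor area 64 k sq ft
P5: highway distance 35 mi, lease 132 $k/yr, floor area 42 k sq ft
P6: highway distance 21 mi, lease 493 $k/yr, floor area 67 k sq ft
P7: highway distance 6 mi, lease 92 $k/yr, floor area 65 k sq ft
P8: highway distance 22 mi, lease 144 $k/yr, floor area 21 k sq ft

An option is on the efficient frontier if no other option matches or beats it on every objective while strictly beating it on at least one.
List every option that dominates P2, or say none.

P1: worse on floor area (92 vs 102).
P3: worse on highway distance (28 vs 15).
P4: worse on lease (549 vs 402).
P5: worse on highway distance (35 vs 15).
P6: worse on highway distance (21 vs 15).
P7: worse on floor area (65 vs 102).
P8: worse on highway distance (22 vs 15).
No option dominates P2.

none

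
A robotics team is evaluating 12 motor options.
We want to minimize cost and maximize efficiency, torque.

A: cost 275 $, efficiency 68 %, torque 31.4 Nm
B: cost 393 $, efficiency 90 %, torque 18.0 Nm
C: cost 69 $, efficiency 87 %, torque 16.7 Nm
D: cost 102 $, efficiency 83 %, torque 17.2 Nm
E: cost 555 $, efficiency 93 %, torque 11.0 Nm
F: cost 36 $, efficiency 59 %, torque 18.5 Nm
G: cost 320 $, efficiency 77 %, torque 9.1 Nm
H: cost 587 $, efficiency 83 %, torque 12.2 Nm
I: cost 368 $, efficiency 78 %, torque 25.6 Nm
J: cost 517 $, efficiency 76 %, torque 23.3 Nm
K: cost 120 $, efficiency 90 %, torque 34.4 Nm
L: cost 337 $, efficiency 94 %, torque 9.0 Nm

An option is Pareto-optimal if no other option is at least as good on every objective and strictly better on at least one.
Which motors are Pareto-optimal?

C, D, E, F, K, L

A: dominated by K (cost 120≤275, efficiency 90≥68, torque 34.4≥31.4).
B: dominated by K (cost 120≤393, efficiency 90≥90, torque 34.4≥18.0).
C: not dominated.
D: not dominated.
E: not dominated.
F: not dominated (best cost).
G: dominated by C (cost 69≤320, efficiency 87≥77, torque 16.7≥9.1).
H: dominated by B (cost 393≤587, efficiency 90≥83, torque 18.0≥12.2).
I: dominated by K (cost 120≤368, efficiency 90≥78, torque 34.4≥25.6).
J: dominated by I (cost 368≤517, efficiency 78≥76, torque 25.6≥23.3).
K: not dominated (best torque).
L: not dominated (best efficiency).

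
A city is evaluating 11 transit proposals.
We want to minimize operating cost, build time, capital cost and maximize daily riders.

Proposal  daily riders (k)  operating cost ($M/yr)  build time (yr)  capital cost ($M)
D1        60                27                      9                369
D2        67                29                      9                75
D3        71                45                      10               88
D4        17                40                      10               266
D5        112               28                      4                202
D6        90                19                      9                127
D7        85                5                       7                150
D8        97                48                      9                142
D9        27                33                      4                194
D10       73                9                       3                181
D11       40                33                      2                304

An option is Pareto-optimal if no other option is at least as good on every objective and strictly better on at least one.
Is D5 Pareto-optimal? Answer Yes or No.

D1: worse on daily riders (60 vs 112).
D2: worse on daily riders (67 vs 112).
D3: worse on daily riders (71 vs 112).
D4: worse on daily riders (17 vs 112).
D6: worse on daily riders (90 vs 112).
D7: worse on daily riders (85 vs 112).
D8: worse on daily riders (97 vs 112).
D9: worse on daily riders (27 vs 112).
D10: worse on daily riders (73 vs 112).
D11: worse on daily riders (40 vs 112).
No option is at least as good as D5 on every objective and strictly better on one.

Yes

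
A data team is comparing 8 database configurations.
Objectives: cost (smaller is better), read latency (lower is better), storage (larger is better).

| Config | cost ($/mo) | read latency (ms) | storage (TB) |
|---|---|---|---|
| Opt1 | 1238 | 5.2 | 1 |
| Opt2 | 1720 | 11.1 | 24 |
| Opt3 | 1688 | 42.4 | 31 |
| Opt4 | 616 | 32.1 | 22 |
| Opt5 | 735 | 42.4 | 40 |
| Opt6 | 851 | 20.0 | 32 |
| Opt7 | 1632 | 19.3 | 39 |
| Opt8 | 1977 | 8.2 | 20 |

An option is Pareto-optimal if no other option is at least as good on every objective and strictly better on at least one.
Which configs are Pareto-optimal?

Opt1: not dominated (best read latency).
Opt2: not dominated.
Opt3: dominated by Opt5 (cost 735≤1688, read latency 42.4≤42.4, storage 40≥31).
Opt4: not dominated (best cost).
Opt5: not dominated (best storage).
Opt6: not dominated.
Opt7: not dominated.
Opt8: not dominated.

Opt1, Opt2, Opt4, Opt5, Opt6, Opt7, Opt8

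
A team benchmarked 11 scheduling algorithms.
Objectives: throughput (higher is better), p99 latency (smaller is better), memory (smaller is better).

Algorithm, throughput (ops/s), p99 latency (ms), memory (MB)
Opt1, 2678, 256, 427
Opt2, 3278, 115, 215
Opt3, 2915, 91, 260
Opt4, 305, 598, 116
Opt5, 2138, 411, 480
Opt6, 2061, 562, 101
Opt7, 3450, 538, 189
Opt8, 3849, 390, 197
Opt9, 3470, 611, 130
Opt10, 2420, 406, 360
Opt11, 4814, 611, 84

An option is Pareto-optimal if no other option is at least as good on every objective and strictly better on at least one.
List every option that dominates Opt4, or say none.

Opt6: throughput 2061≥305, p99 latency 562≤598, memory 101≤116 — dominates Opt4.
Others (Opt1, Opt2, Opt3, Opt5, Opt7, Opt8, Opt9, Opt10, Opt11) are each worse than Opt4 on at least one objective.

Opt6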